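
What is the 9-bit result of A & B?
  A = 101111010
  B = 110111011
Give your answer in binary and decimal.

Apply & to each column (1 only where both bits are 1):
  101111010
& 110111011
-----------
  100111010

Answer: 100111010 (314)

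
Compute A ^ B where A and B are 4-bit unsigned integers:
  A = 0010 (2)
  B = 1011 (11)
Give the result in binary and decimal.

Apply ^ to each column (1 where bits differ):
  0010
^ 1011
------
  1001

Answer: 1001 (9)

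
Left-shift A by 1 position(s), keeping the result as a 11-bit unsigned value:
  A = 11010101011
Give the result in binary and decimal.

Shift left by 1: drop the top 1 bit(s), append 1 zero(s) on the right.
  11010101011  ->  discard [1], keep [1010101011], append 0
= 10101010110

Answer: 10101010110 (1366)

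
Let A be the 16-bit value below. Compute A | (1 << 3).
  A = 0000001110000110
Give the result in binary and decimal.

Mask = 1 << 3 = 0000000000001000
Bit 3 of A is 0, so OR-ing with the mask flips it to 1.
  0000001110000110
| 0000000000001000
------------------
  0000001110001110

Answer: 0000001110001110 (910)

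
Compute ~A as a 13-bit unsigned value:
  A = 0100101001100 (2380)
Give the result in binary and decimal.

Flip each bit (0->1, 1->0):
  0100101001100
  1011010110011

Answer: 1011010110011 (5811)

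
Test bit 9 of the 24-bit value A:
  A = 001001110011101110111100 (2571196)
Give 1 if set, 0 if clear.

Bit 9 is the 10th from the right.
  001001110011101110111100
                ^
That bit is 1.

Answer: 1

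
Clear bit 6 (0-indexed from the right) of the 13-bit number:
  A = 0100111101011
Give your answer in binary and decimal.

Mask = ~(1 << 6) = 1111110111111
Bit 6 of A is 1, so AND-ing with the mask clears it to 0.
  0100111101011
& 1111110111111
---------------
  0100110101011

Answer: 0100110101011 (2475)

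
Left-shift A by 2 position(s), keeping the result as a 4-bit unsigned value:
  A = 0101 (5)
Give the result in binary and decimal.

Shift left by 2: drop the top 2 bit(s), append 2 zero(s) on the right.
  0101  ->  discard [01], keep [01], append 00
= 0100

Answer: 0100 (4)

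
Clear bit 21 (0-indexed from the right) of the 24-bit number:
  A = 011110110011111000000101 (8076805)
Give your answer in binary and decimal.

Mask = ~(1 << 21) = 110111111111111111111111
Bit 21 of A is 1, so AND-ing with the mask clears it to 0.
  011110110011111000000101
& 110111111111111111111111
--------------------------
  010110110011111000000101

Answer: 010110110011111000000101 (5979653)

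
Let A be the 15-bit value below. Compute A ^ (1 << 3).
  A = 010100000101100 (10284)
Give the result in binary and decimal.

Mask = 1 << 3 = 000000000001000
Bit 3 of A is 1; XOR with the mask flips it to 0.
  010100000101100
^ 000000000001000
-----------------
  010100000100100

Answer: 010100000100100 (10276)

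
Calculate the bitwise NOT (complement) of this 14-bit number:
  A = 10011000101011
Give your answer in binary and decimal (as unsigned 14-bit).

Flip each bit (0->1, 1->0):
  10011000101011
  01100111010100

Answer: 01100111010100 (6612)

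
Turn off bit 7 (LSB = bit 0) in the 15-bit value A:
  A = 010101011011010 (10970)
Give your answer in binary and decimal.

Mask = ~(1 << 7) = 111111101111111
Bit 7 of A is 1, so AND-ing with the mask clears it to 0.
  010101011011010
& 111111101111111
-----------------
  010101001011010

Answer: 010101001011010 (10842)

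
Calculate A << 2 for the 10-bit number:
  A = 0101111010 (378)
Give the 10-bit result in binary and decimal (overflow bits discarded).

Shift left by 2: drop the top 2 bit(s), append 2 zero(s) on the right.
  0101111010  ->  discard [01], keep [01111010], append 00
= 0111101000

Answer: 0111101000 (488)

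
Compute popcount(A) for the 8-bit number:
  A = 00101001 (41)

00101001
1-bits at positions (from bit 0 = LSB): 0, 3, 5
Count = 3

Answer: 3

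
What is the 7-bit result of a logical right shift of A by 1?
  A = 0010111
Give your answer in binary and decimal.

Logical shift right by 1: drop the bottom 1 bit(s), prepend 1 zero(s) on the left.
  0010111  ->  keep [001011], discard [1], prepend 0
= 0001011

Answer: 0001011 (11)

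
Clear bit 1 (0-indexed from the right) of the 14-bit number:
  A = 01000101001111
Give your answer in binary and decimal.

Mask = ~(1 << 1) = 11111111111101
Bit 1 of A is 1, so AND-ing with the mask clears it to 0.
  01000101001111
& 11111111111101
----------------
  01000101001101

Answer: 01000101001101 (4429)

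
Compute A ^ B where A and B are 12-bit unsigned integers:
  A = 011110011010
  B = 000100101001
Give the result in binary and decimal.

Apply ^ to each column (1 where bits differ):
  011110011010
^ 000100101001
--------------
  011010110011

Answer: 011010110011 (1715)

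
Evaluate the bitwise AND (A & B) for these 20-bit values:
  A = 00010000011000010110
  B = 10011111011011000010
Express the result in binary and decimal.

Apply & to each column (1 only where both bits are 1):
  00010000011000010110
& 10011111011011000010
----------------------
  00010000011000000010

Answer: 00010000011000000010 (67074)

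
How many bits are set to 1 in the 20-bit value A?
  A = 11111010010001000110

11111010010001000110
1-bits at positions (from bit 0 = LSB): 1, 2, 6, 10, 13, 15, 16, 17, 18, 19
Count = 10

Answer: 10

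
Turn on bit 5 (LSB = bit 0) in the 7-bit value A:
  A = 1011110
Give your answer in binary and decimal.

Mask = 1 << 5 = 0100000
Bit 5 of A is 0, so OR-ing with the mask flips it to 1.
  1011110
| 0100000
---------
  1111110

Answer: 1111110 (126)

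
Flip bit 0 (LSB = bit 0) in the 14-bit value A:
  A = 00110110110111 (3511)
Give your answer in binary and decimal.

Mask = 1 << 0 = 00000000000001
Bit 0 of A is 1; XOR with the mask flips it to 0.
  00110110110111
^ 00000000000001
----------------
  00110110110110

Answer: 00110110110110 (3510)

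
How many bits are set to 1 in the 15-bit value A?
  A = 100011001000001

100011001000001
1-bits at positions (from bit 0 = LSB): 0, 6, 9, 10, 14
Count = 5

Answer: 5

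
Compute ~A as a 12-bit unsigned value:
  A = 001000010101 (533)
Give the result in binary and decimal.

Flip each bit (0->1, 1->0):
  001000010101
  110111101010

Answer: 110111101010 (3562)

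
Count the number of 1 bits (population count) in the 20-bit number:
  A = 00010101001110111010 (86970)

00010101001110111010
1-bits at positions (from bit 0 = LSB): 1, 3, 4, 5, 7, 8, 9, 12, 14, 16
Count = 10

Answer: 10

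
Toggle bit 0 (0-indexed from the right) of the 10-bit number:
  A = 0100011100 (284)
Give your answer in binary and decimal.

Mask = 1 << 0 = 0000000001
Bit 0 of A is 0; XOR with the mask flips it to 1.
  0100011100
^ 0000000001
------------
  0100011101

Answer: 0100011101 (285)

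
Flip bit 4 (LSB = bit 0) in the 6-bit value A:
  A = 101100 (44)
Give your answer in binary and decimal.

Mask = 1 << 4 = 010000
Bit 4 of A is 0; XOR with the mask flips it to 1.
  101100
^ 010000
--------
  111100

Answer: 111100 (60)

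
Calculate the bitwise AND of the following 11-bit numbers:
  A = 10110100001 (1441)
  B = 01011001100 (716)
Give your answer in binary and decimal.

Apply & to each column (1 only where both bits are 1):
  10110100001
& 01011001100
-------------
  00010000000

Answer: 00010000000 (128)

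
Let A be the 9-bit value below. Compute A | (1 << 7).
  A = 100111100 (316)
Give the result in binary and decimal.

Mask = 1 << 7 = 010000000
Bit 7 of A is 0, so OR-ing with the mask flips it to 1.
  100111100
| 010000000
-----------
  110111100

Answer: 110111100 (444)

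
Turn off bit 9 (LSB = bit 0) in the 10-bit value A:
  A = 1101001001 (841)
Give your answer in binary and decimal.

Mask = ~(1 << 9) = 0111111111
Bit 9 of A is 1, so AND-ing with the mask clears it to 0.
  1101001001
& 0111111111
------------
  0101001001

Answer: 0101001001 (329)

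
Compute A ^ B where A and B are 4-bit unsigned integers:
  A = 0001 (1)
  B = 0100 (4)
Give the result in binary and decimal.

Apply ^ to each column (1 where bits differ):
  0001
^ 0100
------
  0101

Answer: 0101 (5)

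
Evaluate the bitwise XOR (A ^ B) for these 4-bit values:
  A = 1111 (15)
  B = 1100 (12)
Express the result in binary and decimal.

Apply ^ to each column (1 where bits differ):
  1111
^ 1100
------
  0011

Answer: 0011 (3)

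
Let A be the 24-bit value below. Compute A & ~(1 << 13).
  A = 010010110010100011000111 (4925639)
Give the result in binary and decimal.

Mask = ~(1 << 13) = 111111111101111111111111
Bit 13 of A is 1, so AND-ing with the mask clears it to 0.
  010010110010100011000111
& 111111111101111111111111
--------------------------
  010010110000100011000111

Answer: 010010110000100011000111 (4917447)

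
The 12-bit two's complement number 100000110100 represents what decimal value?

MSB is 1, so the value is negative. Find the magnitude:
1. Invert bits:  011111001011
2. Add 1:        011111001100  = 1996
3. Apply sign:   -1996

Answer: -1996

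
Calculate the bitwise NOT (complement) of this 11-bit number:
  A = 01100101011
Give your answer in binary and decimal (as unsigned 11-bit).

Flip each bit (0->1, 1->0):
  01100101011
  10011010100

Answer: 10011010100 (1236)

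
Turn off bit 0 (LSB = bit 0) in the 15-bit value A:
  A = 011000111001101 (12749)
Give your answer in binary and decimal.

Mask = ~(1 << 0) = 111111111111110
Bit 0 of A is 1, so AND-ing with the mask clears it to 0.
  011000111001101
& 111111111111110
-----------------
  011000111001100

Answer: 011000111001100 (12748)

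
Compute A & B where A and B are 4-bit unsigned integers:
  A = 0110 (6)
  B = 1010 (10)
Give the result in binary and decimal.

Apply & to each column (1 only where both bits are 1):
  0110
& 1010
------
  0010

Answer: 0010 (2)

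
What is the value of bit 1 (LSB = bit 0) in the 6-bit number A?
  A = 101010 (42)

Bit 1 is the 2nd from the right.
  101010
      ^
That bit is 1.

Answer: 1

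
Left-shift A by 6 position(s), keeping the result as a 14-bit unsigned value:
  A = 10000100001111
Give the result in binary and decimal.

Shift left by 6: drop the top 6 bit(s), append 6 zero(s) on the right.
  10000100001111  ->  discard [100001], keep [00001111], append 000000
= 00001111000000

Answer: 00001111000000 (960)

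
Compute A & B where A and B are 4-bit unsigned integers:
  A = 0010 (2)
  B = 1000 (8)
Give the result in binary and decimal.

Apply & to each column (1 only where both bits are 1):
  0010
& 1000
------
  0000

Answer: 0000 (0)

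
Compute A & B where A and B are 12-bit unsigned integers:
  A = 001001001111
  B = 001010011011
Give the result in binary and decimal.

Apply & to each column (1 only where both bits are 1):
  001001001111
& 001010011011
--------------
  001000001011

Answer: 001000001011 (523)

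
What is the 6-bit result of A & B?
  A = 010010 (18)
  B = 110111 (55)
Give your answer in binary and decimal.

Apply & to each column (1 only where both bits are 1):
  010010
& 110111
--------
  010010

Answer: 010010 (18)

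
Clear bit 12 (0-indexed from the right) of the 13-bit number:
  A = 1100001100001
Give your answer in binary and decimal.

Mask = ~(1 << 12) = 0111111111111
Bit 12 of A is 1, so AND-ing with the mask clears it to 0.
  1100001100001
& 0111111111111
---------------
  0100001100001

Answer: 0100001100001 (2145)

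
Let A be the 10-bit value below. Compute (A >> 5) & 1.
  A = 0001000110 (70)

Bit 5 is the 6th from the right.
  0001000110
      ^
That bit is 0.

Answer: 0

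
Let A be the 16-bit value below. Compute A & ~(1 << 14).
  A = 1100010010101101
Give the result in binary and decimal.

Mask = ~(1 << 14) = 1011111111111111
Bit 14 of A is 1, so AND-ing with the mask clears it to 0.
  1100010010101101
& 1011111111111111
------------------
  1000010010101101

Answer: 1000010010101101 (33965)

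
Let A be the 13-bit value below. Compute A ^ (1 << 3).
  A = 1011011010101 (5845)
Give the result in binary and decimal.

Mask = 1 << 3 = 0000000001000
Bit 3 of A is 0; XOR with the mask flips it to 1.
  1011011010101
^ 0000000001000
---------------
  1011011011101

Answer: 1011011011101 (5853)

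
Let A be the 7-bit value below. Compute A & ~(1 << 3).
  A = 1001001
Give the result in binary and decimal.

Mask = ~(1 << 3) = 1110111
Bit 3 of A is 1, so AND-ing with the mask clears it to 0.
  1001001
& 1110111
---------
  1000001

Answer: 1000001 (65)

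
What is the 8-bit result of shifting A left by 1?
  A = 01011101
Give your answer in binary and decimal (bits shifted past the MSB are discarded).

Shift left by 1: drop the top 1 bit(s), append 1 zero(s) on the right.
  01011101  ->  discard [0], keep [1011101], append 0
= 10111010

Answer: 10111010 (186)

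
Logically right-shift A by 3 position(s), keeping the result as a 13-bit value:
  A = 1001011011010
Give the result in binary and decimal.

Logical shift right by 3: drop the bottom 3 bit(s), prepend 3 zero(s) on the left.
  1001011011010  ->  keep [1001011011], discard [010], prepend 000
= 0001001011011

Answer: 0001001011011 (603)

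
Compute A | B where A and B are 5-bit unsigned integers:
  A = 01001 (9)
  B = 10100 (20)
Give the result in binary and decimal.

Apply | to each column (1 where either bit is 1):
  01001
| 10100
-------
  11101

Answer: 11101 (29)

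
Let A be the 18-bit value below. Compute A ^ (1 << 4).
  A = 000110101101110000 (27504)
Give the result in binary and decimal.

Mask = 1 << 4 = 000000000000010000
Bit 4 of A is 1; XOR with the mask flips it to 0.
  000110101101110000
^ 000000000000010000
--------------------
  000110101101100000

Answer: 000110101101100000 (27488)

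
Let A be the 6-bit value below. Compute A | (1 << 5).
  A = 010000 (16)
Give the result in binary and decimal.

Mask = 1 << 5 = 100000
Bit 5 of A is 0, so OR-ing with the mask flips it to 1.
  010000
| 100000
--------
  110000

Answer: 110000 (48)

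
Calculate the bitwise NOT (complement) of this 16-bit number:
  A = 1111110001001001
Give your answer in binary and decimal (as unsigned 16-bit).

Flip each bit (0->1, 1->0):
  1111110001001001
  0000001110110110

Answer: 0000001110110110 (950)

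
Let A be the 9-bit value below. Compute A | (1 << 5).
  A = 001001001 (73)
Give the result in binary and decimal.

Mask = 1 << 5 = 000100000
Bit 5 of A is 0, so OR-ing with the mask flips it to 1.
  001001001
| 000100000
-----------
  001101001

Answer: 001101001 (105)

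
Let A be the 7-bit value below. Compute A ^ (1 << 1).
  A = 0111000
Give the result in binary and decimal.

Mask = 1 << 1 = 0000010
Bit 1 of A is 0; XOR with the mask flips it to 1.
  0111000
^ 0000010
---------
  0111010

Answer: 0111010 (58)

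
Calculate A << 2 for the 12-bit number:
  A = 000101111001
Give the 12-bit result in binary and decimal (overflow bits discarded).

Shift left by 2: drop the top 2 bit(s), append 2 zero(s) on the right.
  000101111001  ->  discard [00], keep [0101111001], append 00
= 010111100100

Answer: 010111100100 (1508)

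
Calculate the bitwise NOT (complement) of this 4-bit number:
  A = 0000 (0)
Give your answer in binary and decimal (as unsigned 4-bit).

Flip each bit (0->1, 1->0):
  0000
  1111

Answer: 1111 (15)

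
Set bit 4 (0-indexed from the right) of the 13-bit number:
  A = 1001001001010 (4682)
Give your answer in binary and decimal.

Mask = 1 << 4 = 0000000010000
Bit 4 of A is 0, so OR-ing with the mask flips it to 1.
  1001001001010
| 0000000010000
---------------
  1001001011010

Answer: 1001001011010 (4698)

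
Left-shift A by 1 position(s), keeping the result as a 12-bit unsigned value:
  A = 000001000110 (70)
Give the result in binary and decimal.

Shift left by 1: drop the top 1 bit(s), append 1 zero(s) on the right.
  000001000110  ->  discard [0], keep [00001000110], append 0
= 000010001100

Answer: 000010001100 (140)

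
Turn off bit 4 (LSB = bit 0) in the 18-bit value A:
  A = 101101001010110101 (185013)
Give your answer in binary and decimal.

Mask = ~(1 << 4) = 111111111111101111
Bit 4 of A is 1, so AND-ing with the mask clears it to 0.
  101101001010110101
& 111111111111101111
--------------------
  101101001010100101

Answer: 101101001010100101 (184997)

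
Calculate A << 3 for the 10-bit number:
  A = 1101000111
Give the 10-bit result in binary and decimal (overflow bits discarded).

Shift left by 3: drop the top 3 bit(s), append 3 zero(s) on the right.
  1101000111  ->  discard [110], keep [1000111], append 000
= 1000111000

Answer: 1000111000 (568)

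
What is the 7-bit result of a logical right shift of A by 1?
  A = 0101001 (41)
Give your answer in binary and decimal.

Logical shift right by 1: drop the bottom 1 bit(s), prepend 1 zero(s) on the left.
  0101001  ->  keep [010100], discard [1], prepend 0
= 0010100

Answer: 0010100 (20)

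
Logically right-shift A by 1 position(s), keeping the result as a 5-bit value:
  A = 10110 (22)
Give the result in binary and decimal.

Logical shift right by 1: drop the bottom 1 bit(s), prepend 1 zero(s) on the left.
  10110  ->  keep [1011], discard [0], prepend 0
= 01011

Answer: 01011 (11)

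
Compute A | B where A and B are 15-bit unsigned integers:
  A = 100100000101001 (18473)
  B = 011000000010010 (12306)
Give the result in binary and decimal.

Apply | to each column (1 where either bit is 1):
  100100000101001
| 011000000010010
-----------------
  111100000111011

Answer: 111100000111011 (30779)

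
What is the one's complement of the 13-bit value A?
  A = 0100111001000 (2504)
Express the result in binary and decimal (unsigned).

Flip each bit (0->1, 1->0):
  0100111001000
  1011000110111

Answer: 1011000110111 (5687)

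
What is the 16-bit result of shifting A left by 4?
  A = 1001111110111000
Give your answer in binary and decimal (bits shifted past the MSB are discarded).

Shift left by 4: drop the top 4 bit(s), append 4 zero(s) on the right.
  1001111110111000  ->  discard [1001], keep [111110111000], append 0000
= 1111101110000000

Answer: 1111101110000000 (64384)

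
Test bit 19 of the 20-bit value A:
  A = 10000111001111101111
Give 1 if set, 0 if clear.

Bit 19 is the 20th from the right.
  10000111001111101111
  ^
That bit is 1.

Answer: 1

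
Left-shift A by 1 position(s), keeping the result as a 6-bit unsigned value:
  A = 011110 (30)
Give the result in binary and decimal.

Shift left by 1: drop the top 1 bit(s), append 1 zero(s) on the right.
  011110  ->  discard [0], keep [11110], append 0
= 111100

Answer: 111100 (60)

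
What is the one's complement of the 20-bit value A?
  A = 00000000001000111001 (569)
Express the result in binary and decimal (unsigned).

Flip each bit (0->1, 1->0):
  00000000001000111001
  11111111110111000110

Answer: 11111111110111000110 (1048006)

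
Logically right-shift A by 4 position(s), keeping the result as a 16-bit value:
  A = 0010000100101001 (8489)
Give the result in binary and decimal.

Logical shift right by 4: drop the bottom 4 bit(s), prepend 4 zero(s) on the left.
  0010000100101001  ->  keep [001000010010], discard [1001], prepend 0000
= 0000001000010010

Answer: 0000001000010010 (530)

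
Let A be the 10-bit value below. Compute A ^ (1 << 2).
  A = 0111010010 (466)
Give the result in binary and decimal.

Mask = 1 << 2 = 0000000100
Bit 2 of A is 0; XOR with the mask flips it to 1.
  0111010010
^ 0000000100
------------
  0111010110

Answer: 0111010110 (470)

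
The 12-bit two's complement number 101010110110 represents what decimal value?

MSB is 1, so the value is negative. Find the magnitude:
1. Invert bits:  010101001001
2. Add 1:        010101001010  = 1354
3. Apply sign:   -1354

Answer: -1354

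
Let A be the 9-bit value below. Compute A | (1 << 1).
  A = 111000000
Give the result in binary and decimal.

Mask = 1 << 1 = 000000010
Bit 1 of A is 0, so OR-ing with the mask flips it to 1.
  111000000
| 000000010
-----------
  111000010

Answer: 111000010 (450)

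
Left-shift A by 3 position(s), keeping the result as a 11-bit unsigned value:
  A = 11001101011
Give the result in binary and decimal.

Shift left by 3: drop the top 3 bit(s), append 3 zero(s) on the right.
  11001101011  ->  discard [110], keep [01101011], append 000
= 01101011000

Answer: 01101011000 (856)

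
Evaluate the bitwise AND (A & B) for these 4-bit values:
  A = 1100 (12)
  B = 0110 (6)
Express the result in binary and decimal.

Apply & to each column (1 only where both bits are 1):
  1100
& 0110
------
  0100

Answer: 0100 (4)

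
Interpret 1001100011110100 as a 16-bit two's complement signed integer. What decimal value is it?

MSB is 1, so the value is negative. Find the magnitude:
1. Invert bits:  0110011100001011
2. Add 1:        0110011100001100  = 26380
3. Apply sign:   -26380

Answer: -26380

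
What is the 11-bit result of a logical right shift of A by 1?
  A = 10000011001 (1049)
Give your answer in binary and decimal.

Logical shift right by 1: drop the bottom 1 bit(s), prepend 1 zero(s) on the left.
  10000011001  ->  keep [1000001100], discard [1], prepend 0
= 01000001100

Answer: 01000001100 (524)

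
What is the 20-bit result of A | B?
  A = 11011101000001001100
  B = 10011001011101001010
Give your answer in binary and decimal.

Apply | to each column (1 where either bit is 1):
  11011101000001001100
| 10011001011101001010
----------------------
  11011101011101001110

Answer: 11011101011101001110 (907086)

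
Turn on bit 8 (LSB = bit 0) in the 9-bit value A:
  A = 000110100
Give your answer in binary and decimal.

Mask = 1 << 8 = 100000000
Bit 8 of A is 0, so OR-ing with the mask flips it to 1.
  000110100
| 100000000
-----------
  100110100

Answer: 100110100 (308)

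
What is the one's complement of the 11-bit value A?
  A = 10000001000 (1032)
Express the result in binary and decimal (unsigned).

Flip each bit (0->1, 1->0):
  10000001000
  01111110111

Answer: 01111110111 (1015)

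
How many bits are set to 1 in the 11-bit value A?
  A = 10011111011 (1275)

10011111011
1-bits at positions (from bit 0 = LSB): 0, 1, 3, 4, 5, 6, 7, 10
Count = 8

Answer: 8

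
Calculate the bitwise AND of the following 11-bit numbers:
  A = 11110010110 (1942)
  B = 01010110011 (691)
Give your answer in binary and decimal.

Apply & to each column (1 only where both bits are 1):
  11110010110
& 01010110011
-------------
  01010010010

Answer: 01010010010 (658)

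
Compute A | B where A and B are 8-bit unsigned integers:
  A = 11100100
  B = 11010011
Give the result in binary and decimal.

Apply | to each column (1 where either bit is 1):
  11100100
| 11010011
----------
  11110111

Answer: 11110111 (247)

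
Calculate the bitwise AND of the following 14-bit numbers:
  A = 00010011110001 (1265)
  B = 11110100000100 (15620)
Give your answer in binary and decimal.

Apply & to each column (1 only where both bits are 1):
  00010011110001
& 11110100000100
----------------
  00010000000000

Answer: 00010000000000 (1024)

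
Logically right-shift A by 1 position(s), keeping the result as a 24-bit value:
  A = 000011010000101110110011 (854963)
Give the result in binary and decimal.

Logical shift right by 1: drop the bottom 1 bit(s), prepend 1 zero(s) on the left.
  000011010000101110110011  ->  keep [00001101000010111011001], discard [1], prepend 0
= 000001101000010111011001

Answer: 000001101000010111011001 (427481)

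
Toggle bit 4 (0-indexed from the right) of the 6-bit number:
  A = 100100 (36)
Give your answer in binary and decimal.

Mask = 1 << 4 = 010000
Bit 4 of A is 0; XOR with the mask flips it to 1.
  100100
^ 010000
--------
  110100

Answer: 110100 (52)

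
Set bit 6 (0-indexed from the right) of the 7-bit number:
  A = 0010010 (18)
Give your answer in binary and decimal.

Mask = 1 << 6 = 1000000
Bit 6 of A is 0, so OR-ing with the mask flips it to 1.
  0010010
| 1000000
---------
  1010010

Answer: 1010010 (82)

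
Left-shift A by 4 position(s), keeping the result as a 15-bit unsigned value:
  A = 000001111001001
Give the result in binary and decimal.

Shift left by 4: drop the top 4 bit(s), append 4 zero(s) on the right.
  000001111001001  ->  discard [0000], keep [01111001001], append 0000
= 011110010010000

Answer: 011110010010000 (15504)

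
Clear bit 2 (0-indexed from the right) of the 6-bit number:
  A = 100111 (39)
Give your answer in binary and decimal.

Mask = ~(1 << 2) = 111011
Bit 2 of A is 1, so AND-ing with the mask clears it to 0.
  100111
& 111011
--------
  100011

Answer: 100011 (35)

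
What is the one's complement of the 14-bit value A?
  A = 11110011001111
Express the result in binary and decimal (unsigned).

Flip each bit (0->1, 1->0):
  11110011001111
  00001100110000

Answer: 00001100110000 (816)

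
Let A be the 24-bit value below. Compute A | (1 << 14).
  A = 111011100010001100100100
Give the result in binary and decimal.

Mask = 1 << 14 = 000000000100000000000000
Bit 14 of A is 0, so OR-ing with the mask flips it to 1.
  111011100010001100100100
| 000000000100000000000000
--------------------------
  111011100110001100100100

Answer: 111011100110001100100100 (15622948)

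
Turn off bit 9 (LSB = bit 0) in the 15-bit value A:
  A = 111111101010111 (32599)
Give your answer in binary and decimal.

Mask = ~(1 << 9) = 111110111111111
Bit 9 of A is 1, so AND-ing with the mask clears it to 0.
  111111101010111
& 111110111111111
-----------------
  111110101010111

Answer: 111110101010111 (32087)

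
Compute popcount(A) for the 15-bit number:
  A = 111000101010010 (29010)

111000101010010
1-bits at positions (from bit 0 = LSB): 1, 4, 6, 8, 12, 13, 14
Count = 7

Answer: 7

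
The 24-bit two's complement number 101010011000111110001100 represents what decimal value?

MSB is 1, so the value is negative. Find the magnitude:
1. Invert bits:  010101100111000001110011
2. Add 1:        010101100111000001110100  = 5664884
3. Apply sign:   -5664884

Answer: -5664884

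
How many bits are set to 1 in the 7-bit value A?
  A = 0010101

0010101
1-bits at positions (from bit 0 = LSB): 0, 2, 4
Count = 3

Answer: 3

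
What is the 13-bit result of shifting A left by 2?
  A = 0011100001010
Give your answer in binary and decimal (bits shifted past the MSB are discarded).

Shift left by 2: drop the top 2 bit(s), append 2 zero(s) on the right.
  0011100001010  ->  discard [00], keep [11100001010], append 00
= 1110000101000

Answer: 1110000101000 (7208)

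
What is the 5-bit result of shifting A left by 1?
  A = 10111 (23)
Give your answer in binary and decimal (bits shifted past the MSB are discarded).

Shift left by 1: drop the top 1 bit(s), append 1 zero(s) on the right.
  10111  ->  discard [1], keep [0111], append 0
= 01110

Answer: 01110 (14)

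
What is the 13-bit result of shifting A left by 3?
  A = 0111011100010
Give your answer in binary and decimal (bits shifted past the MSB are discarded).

Shift left by 3: drop the top 3 bit(s), append 3 zero(s) on the right.
  0111011100010  ->  discard [011], keep [1011100010], append 000
= 1011100010000

Answer: 1011100010000 (5904)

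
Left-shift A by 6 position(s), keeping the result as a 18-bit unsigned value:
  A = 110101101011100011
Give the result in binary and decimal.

Shift left by 6: drop the top 6 bit(s), append 6 zero(s) on the right.
  110101101011100011  ->  discard [110101], keep [101011100011], append 000000
= 101011100011000000

Answer: 101011100011000000 (178368)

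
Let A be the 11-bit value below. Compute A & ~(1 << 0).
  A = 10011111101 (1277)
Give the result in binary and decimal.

Mask = ~(1 << 0) = 11111111110
Bit 0 of A is 1, so AND-ing with the mask clears it to 0.
  10011111101
& 11111111110
-------------
  10011111100

Answer: 10011111100 (1276)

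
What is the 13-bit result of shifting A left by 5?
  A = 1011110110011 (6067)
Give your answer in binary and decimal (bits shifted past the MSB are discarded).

Shift left by 5: drop the top 5 bit(s), append 5 zero(s) on the right.
  1011110110011  ->  discard [10111], keep [10110011], append 00000
= 1011001100000

Answer: 1011001100000 (5728)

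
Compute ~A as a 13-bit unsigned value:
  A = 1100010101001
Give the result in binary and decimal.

Flip each bit (0->1, 1->0):
  1100010101001
  0011101010110

Answer: 0011101010110 (1878)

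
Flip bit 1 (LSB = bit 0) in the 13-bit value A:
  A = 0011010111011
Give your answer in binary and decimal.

Mask = 1 << 1 = 0000000000010
Bit 1 of A is 1; XOR with the mask flips it to 0.
  0011010111011
^ 0000000000010
---------------
  0011010111001

Answer: 0011010111001 (1721)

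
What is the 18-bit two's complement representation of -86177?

1. Binary of +86177:  010101000010100001
2. Invert bits:     101010111101011110
3. Add 1:           101010111101011111

Answer: 101010111101011111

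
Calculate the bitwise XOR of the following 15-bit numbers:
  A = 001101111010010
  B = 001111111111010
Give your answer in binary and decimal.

Apply ^ to each column (1 where bits differ):
  001101111010010
^ 001111111111010
-----------------
  000010000101000

Answer: 000010000101000 (1064)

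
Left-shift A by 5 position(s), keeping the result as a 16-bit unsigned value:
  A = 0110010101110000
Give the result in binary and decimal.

Shift left by 5: drop the top 5 bit(s), append 5 zero(s) on the right.
  0110010101110000  ->  discard [01100], keep [10101110000], append 00000
= 1010111000000000

Answer: 1010111000000000 (44544)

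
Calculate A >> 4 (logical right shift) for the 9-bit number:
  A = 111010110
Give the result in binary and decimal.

Logical shift right by 4: drop the bottom 4 bit(s), prepend 4 zero(s) on the left.
  111010110  ->  keep [11101], discard [0110], prepend 0000
= 000011101

Answer: 000011101 (29)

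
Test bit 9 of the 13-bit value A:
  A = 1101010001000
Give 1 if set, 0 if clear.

Bit 9 is the 10th from the right.
  1101010001000
     ^
That bit is 1.

Answer: 1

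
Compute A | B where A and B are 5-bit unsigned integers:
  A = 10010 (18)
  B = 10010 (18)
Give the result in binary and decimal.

Apply | to each column (1 where either bit is 1):
  10010
| 10010
-------
  10010

Answer: 10010 (18)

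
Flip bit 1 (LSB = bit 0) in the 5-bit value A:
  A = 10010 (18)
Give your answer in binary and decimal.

Mask = 1 << 1 = 00010
Bit 1 of A is 1; XOR with the mask flips it to 0.
  10010
^ 00010
-------
  10000

Answer: 10000 (16)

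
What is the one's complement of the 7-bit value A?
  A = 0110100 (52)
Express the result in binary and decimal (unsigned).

Flip each bit (0->1, 1->0):
  0110100
  1001011

Answer: 1001011 (75)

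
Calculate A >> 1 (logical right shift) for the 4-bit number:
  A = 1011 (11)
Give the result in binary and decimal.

Logical shift right by 1: drop the bottom 1 bit(s), prepend 1 zero(s) on the left.
  1011  ->  keep [101], discard [1], prepend 0
= 0101

Answer: 0101 (5)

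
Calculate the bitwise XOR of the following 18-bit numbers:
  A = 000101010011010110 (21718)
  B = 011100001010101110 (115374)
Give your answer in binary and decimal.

Apply ^ to each column (1 where bits differ):
  000101010011010110
^ 011100001010101110
--------------------
  011001011001111000

Answer: 011001011001111000 (104056)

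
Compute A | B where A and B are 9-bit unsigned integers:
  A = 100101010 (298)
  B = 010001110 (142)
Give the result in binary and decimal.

Apply | to each column (1 where either bit is 1):
  100101010
| 010001110
-----------
  110101110

Answer: 110101110 (430)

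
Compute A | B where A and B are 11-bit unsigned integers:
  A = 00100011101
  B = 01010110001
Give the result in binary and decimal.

Apply | to each column (1 where either bit is 1):
  00100011101
| 01010110001
-------------
  01110111101

Answer: 01110111101 (957)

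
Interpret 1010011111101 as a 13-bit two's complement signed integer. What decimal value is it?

MSB is 1, so the value is negative. Find the magnitude:
1. Invert bits:  0101100000010
2. Add 1:        0101100000011  = 2819
3. Apply sign:   -2819

Answer: -2819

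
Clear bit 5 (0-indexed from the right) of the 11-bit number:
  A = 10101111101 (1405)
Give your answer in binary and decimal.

Mask = ~(1 << 5) = 11111011111
Bit 5 of A is 1, so AND-ing with the mask clears it to 0.
  10101111101
& 11111011111
-------------
  10101011101

Answer: 10101011101 (1373)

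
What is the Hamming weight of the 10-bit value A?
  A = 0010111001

0010111001
1-bits at positions (from bit 0 = LSB): 0, 3, 4, 5, 7
Count = 5

Answer: 5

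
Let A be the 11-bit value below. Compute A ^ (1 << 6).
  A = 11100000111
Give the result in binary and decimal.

Mask = 1 << 6 = 00001000000
Bit 6 of A is 0; XOR with the mask flips it to 1.
  11100000111
^ 00001000000
-------------
  11101000111

Answer: 11101000111 (1863)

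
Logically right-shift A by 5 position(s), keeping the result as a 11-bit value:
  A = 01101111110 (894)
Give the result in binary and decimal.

Logical shift right by 5: drop the bottom 5 bit(s), prepend 5 zero(s) on the left.
  01101111110  ->  keep [011011], discard [11110], prepend 00000
= 00000011011

Answer: 00000011011 (27)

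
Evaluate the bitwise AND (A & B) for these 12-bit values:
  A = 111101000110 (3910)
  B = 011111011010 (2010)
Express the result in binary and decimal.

Apply & to each column (1 only where both bits are 1):
  111101000110
& 011111011010
--------------
  011101000010

Answer: 011101000010 (1858)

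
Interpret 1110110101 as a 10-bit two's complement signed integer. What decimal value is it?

MSB is 1, so the value is negative. Find the magnitude:
1. Invert bits:  0001001010
2. Add 1:        0001001011  = 75
3. Apply sign:   -75

Answer: -75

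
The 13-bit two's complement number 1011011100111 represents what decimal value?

MSB is 1, so the value is negative. Find the magnitude:
1. Invert bits:  0100100011000
2. Add 1:        0100100011001  = 2329
3. Apply sign:   -2329

Answer: -2329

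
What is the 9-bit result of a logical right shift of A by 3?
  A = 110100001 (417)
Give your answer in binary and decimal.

Logical shift right by 3: drop the bottom 3 bit(s), prepend 3 zero(s) on the left.
  110100001  ->  keep [110100], discard [001], prepend 000
= 000110100

Answer: 000110100 (52)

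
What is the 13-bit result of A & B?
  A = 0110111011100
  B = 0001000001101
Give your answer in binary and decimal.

Apply & to each column (1 only where both bits are 1):
  0110111011100
& 0001000001101
---------------
  0000000001100

Answer: 0000000001100 (12)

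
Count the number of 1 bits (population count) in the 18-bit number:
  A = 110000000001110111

110000000001110111
1-bits at positions (from bit 0 = LSB): 0, 1, 2, 4, 5, 6, 16, 17
Count = 8

Answer: 8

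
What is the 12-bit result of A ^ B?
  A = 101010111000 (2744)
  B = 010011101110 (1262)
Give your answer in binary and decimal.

Apply ^ to each column (1 where bits differ):
  101010111000
^ 010011101110
--------------
  111001010110

Answer: 111001010110 (3670)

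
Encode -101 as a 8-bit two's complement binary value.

1. Binary of +101:  01100101
2. Invert bits:     10011010
3. Add 1:           10011011

Answer: 10011011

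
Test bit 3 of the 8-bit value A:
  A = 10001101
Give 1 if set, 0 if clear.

Bit 3 is the 4th from the right.
  10001101
      ^
That bit is 1.

Answer: 1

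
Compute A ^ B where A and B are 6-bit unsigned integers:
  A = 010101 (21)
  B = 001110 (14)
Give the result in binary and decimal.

Apply ^ to each column (1 where bits differ):
  010101
^ 001110
--------
  011011

Answer: 011011 (27)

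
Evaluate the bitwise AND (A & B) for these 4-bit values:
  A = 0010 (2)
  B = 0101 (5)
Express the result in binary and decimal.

Apply & to each column (1 only where both bits are 1):
  0010
& 0101
------
  0000

Answer: 0000 (0)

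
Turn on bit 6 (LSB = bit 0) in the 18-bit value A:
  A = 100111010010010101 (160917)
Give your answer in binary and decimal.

Mask = 1 << 6 = 000000000001000000
Bit 6 of A is 0, so OR-ing with the mask flips it to 1.
  100111010010010101
| 000000000001000000
--------------------
  100111010011010101

Answer: 100111010011010101 (160981)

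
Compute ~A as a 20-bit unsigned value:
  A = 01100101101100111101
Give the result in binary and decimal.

Flip each bit (0->1, 1->0):
  01100101101100111101
  10011010010011000010

Answer: 10011010010011000010 (632002)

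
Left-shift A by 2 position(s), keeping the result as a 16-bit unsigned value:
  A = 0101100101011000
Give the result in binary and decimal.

Shift left by 2: drop the top 2 bit(s), append 2 zero(s) on the right.
  0101100101011000  ->  discard [01], keep [01100101011000], append 00
= 0110010101100000

Answer: 0110010101100000 (25952)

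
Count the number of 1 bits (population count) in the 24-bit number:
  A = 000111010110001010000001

000111010110001010000001
1-bits at positions (from bit 0 = LSB): 0, 7, 9, 13, 14, 16, 18, 19, 20
Count = 9

Answer: 9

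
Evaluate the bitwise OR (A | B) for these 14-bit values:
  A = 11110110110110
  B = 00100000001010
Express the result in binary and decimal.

Apply | to each column (1 where either bit is 1):
  11110110110110
| 00100000001010
----------------
  11110110111110

Answer: 11110110111110 (15806)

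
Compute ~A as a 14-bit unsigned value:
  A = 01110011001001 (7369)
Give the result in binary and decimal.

Flip each bit (0->1, 1->0):
  01110011001001
  10001100110110

Answer: 10001100110110 (9014)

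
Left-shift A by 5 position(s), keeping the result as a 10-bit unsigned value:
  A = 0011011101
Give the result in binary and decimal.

Shift left by 5: drop the top 5 bit(s), append 5 zero(s) on the right.
  0011011101  ->  discard [00110], keep [11101], append 00000
= 1110100000

Answer: 1110100000 (928)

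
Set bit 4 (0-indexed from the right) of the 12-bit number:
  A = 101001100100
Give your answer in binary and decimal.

Mask = 1 << 4 = 000000010000
Bit 4 of A is 0, so OR-ing with the mask flips it to 1.
  101001100100
| 000000010000
--------------
  101001110100

Answer: 101001110100 (2676)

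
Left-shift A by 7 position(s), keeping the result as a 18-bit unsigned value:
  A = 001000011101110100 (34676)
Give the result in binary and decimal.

Shift left by 7: drop the top 7 bit(s), append 7 zero(s) on the right.
  001000011101110100  ->  discard [0010000], keep [11101110100], append 0000000
= 111011101000000000

Answer: 111011101000000000 (244224)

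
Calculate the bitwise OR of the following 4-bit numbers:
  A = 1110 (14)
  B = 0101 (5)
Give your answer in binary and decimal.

Apply | to each column (1 where either bit is 1):
  1110
| 0101
------
  1111

Answer: 1111 (15)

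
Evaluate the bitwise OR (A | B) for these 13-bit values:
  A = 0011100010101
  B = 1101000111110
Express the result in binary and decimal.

Apply | to each column (1 where either bit is 1):
  0011100010101
| 1101000111110
---------------
  1111100111111

Answer: 1111100111111 (7999)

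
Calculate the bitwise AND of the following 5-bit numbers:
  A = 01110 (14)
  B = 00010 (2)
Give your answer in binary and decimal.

Apply & to each column (1 only where both bits are 1):
  01110
& 00010
-------
  00010

Answer: 00010 (2)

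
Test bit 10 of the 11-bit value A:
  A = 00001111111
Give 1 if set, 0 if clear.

Bit 10 is the 11th from the right.
  00001111111
  ^
That bit is 0.

Answer: 0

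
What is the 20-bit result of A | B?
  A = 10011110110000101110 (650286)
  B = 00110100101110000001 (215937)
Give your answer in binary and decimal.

Apply | to each column (1 where either bit is 1):
  10011110110000101110
| 00110100101110000001
----------------------
  10111110111110101111

Answer: 10111110111110101111 (782255)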